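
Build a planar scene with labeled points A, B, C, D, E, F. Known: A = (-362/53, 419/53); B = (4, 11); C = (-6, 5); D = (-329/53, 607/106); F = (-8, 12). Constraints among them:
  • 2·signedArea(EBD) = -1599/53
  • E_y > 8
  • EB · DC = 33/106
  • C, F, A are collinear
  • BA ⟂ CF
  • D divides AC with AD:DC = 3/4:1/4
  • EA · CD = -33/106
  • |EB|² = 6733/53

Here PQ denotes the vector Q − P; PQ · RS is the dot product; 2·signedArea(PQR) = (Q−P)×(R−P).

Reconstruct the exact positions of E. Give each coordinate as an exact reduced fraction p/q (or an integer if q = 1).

1. E_x = -368/53  [2·signedArea(EBD) = -1599/53 ∩ EA · CD = -33/106]
2. E_y = 440/53  [2·signedArea(EBD) = -1599/53 ∩ EA · CD = -33/106]
   → E = (-368/53, 440/53)

E = (-368/53, 440/53)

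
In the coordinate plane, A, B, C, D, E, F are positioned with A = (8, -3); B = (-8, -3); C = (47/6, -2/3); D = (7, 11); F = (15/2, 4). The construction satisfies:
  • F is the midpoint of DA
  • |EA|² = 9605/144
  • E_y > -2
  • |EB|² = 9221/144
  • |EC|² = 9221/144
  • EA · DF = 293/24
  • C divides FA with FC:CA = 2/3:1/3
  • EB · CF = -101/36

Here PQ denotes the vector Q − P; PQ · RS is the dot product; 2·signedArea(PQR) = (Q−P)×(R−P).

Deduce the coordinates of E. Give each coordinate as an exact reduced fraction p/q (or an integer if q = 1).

E = (-1/12, -11/6)

1. E_x = -1/12  [line -1/2·x + 7·y + 307/24 = 0 ∩ |EB|² = 9221/144]
2. E_y = -11/6  [line -1/2·x + 7·y + 307/24 = 0 ∩ |EB|² = 9221/144]
   → E = (-1/12, -11/6)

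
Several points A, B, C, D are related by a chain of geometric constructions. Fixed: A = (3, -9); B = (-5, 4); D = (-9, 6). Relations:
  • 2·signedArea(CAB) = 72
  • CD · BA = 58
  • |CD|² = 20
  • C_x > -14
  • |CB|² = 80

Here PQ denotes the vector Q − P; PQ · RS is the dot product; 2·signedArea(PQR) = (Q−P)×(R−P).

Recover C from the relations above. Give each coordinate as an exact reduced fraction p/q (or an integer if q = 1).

C = (-13, 8)

1. C_x = -13  [2·signedArea(CAB) = 72 ∩ CD · BA = 58]
2. C_y = 8  [2·signedArea(CAB) = 72 ∩ CD · BA = 58]
   → C = (-13, 8)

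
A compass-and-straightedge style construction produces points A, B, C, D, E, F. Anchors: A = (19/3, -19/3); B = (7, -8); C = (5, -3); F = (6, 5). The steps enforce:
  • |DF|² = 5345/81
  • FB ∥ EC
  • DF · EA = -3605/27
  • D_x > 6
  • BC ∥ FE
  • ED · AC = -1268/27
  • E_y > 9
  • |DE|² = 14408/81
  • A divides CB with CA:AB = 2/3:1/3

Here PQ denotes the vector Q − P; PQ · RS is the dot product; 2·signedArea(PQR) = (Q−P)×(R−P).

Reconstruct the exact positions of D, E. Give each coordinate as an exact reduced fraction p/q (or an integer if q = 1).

D = (58/9, -28/9)
E = (4, 10)

1. E_x = 4  [FB ∥ EC ∩ BC ∥ FE]
2. E_y = 10  [FB ∥ EC ∩ BC ∥ FE]
   → E = (4, 10)
3. D_x = 58/9  [DF · EA = -3605/27 ∩ ED · AC = -1268/27]
4. D_y = -28/9  [DF · EA = -3605/27 ∩ ED · AC = -1268/27]
   → D = (58/9, -28/9)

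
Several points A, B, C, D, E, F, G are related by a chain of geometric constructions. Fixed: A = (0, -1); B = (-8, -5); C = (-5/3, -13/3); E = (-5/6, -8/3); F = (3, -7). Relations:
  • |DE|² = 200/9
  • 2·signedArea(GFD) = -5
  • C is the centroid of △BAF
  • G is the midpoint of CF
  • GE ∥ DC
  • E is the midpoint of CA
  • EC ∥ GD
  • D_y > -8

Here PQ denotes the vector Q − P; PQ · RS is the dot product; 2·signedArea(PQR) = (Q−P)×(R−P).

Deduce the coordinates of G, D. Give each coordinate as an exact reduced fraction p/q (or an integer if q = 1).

1. G_x = 2/3  [G is the midpoint of CF]
2. G_y = -17/3  [G is the midpoint of CF]
   → G = (2/3, -17/3)
3. D_x = -1/6  [GE ∥ DC ∩ EC ∥ GD]
4. D_y = -22/3  [GE ∥ DC ∩ EC ∥ GD]
   → D = (-1/6, -22/3)

D = (-1/6, -22/3)
G = (2/3, -17/3)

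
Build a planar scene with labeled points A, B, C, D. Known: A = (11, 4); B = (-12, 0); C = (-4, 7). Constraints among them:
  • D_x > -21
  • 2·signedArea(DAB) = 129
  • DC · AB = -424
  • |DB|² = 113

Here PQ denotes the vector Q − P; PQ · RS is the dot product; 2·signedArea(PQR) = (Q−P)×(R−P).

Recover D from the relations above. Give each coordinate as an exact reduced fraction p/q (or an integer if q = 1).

1. D_x = -20  [DC · AB = -424 ∩ 2·signedArea(DAB) = 129]
2. D_y = -7  [DC · AB = -424 ∩ 2·signedArea(DAB) = 129]
   → D = (-20, -7)

D = (-20, -7)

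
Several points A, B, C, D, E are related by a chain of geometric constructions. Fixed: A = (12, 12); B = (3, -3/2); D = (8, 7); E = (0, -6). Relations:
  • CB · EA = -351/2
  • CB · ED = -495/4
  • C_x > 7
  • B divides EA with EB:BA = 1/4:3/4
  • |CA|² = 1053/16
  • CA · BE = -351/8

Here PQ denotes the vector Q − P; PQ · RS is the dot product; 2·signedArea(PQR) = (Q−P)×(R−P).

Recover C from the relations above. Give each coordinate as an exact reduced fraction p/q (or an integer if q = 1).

C = (15/2, 21/4)

1. C_x = 15/2  [CB · EA = -351/2 ∩ CB · ED = -495/4]
2. C_y = 21/4  [CB · EA = -351/2 ∩ CB · ED = -495/4]
   → C = (15/2, 21/4)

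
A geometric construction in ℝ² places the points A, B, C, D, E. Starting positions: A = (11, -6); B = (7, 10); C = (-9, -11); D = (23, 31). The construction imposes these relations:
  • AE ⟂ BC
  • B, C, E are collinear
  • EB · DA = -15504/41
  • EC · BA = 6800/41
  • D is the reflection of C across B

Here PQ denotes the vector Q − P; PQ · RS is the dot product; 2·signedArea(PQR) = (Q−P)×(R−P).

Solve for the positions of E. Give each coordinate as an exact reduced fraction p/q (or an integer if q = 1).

E = (31/41, 74/41)

1. E_x = 31/41  [B, C, E are collinear ∩ AE ⟂ BC]
2. E_y = 74/41  [B, C, E are collinear ∩ AE ⟂ BC]
   → E = (31/41, 74/41)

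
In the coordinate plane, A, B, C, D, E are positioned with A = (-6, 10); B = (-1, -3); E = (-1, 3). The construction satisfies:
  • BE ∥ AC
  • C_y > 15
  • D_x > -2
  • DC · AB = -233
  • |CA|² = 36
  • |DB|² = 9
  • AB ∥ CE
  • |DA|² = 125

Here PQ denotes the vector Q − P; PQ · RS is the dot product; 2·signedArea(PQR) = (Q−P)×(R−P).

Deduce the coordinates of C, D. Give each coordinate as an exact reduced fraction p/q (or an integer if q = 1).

C = (-6, 16)
D = (-1, 0)

1. C_x = -6  [AB ∥ CE ∩ BE ∥ AC]
2. C_y = 16  [AB ∥ CE ∩ BE ∥ AC]
   → C = (-6, 16)
3. D_x = -1  [line -5·x + 13·y + -5 = 0 ∩ |DB|² = 9]
4. D_y = 0  [line -5·x + 13·y + -5 = 0 ∩ |DB|² = 9]
   → D = (-1, 0)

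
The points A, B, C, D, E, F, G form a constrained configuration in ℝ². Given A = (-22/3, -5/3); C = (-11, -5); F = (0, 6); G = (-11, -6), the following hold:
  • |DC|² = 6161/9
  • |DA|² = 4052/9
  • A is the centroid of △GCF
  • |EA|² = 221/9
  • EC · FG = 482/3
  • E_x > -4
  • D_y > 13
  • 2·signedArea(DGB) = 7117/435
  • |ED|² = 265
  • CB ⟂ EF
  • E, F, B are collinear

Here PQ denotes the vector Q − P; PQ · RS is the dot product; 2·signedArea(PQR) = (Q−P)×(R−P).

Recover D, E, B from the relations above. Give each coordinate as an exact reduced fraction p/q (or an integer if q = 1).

B = (-1452/145, -846/145)
D = (22/3, 41/3)
E = (-11/3, 5/3)

1. E_x = -11/3  [line 11·x + 12·y + 61/3 = 0 ∩ |EA|² = 221/9]
2. E_y = 5/3  [line 11·x + 12·y + 61/3 = 0 ∩ |EA|² = 221/9]
   → E = (-11/3, 5/3)
3. B_x = -1452/145  [E, F, B are collinear ∩ CB ⟂ EF]
4. B_y = -846/145  [E, F, B are collinear ∩ CB ⟂ EF]
   → B = (-1452/145, -846/145)
5. D_x = 22/3  [line -24/145·x + 143/145·y + -1067/87 = 0 ∩ |DC|² = 6161/9]
6. D_y = 41/3  [line -24/145·x + 143/145·y + -1067/87 = 0 ∩ |DC|² = 6161/9]
   → D = (22/3, 41/3)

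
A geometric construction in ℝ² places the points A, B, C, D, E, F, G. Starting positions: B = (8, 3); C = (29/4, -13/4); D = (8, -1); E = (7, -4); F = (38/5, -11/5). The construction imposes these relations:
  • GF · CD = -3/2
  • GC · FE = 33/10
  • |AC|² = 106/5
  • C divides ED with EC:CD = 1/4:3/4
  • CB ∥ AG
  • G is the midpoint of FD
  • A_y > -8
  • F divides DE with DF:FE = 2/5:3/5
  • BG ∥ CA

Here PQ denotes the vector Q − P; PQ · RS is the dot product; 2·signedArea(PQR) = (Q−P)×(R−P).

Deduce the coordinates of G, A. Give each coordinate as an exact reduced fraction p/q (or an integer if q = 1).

A = (141/20, -157/20)
G = (39/5, -8/5)

1. G_x = 39/5  [G is the midpoint of FD]
2. G_y = -8/5  [G is the midpoint of FD]
   → G = (39/5, -8/5)
3. A_x = 141/20  [CB ∥ AG ∩ BG ∥ CA]
4. A_y = -157/20  [CB ∥ AG ∩ BG ∥ CA]
   → A = (141/20, -157/20)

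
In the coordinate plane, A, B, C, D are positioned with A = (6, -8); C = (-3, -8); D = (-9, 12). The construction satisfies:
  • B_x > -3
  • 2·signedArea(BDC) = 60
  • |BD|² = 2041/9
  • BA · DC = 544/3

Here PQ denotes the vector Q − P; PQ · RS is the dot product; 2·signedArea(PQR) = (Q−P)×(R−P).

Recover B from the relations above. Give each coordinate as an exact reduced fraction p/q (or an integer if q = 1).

B = (-2, -4/3)

1. B_x = -2  [BA · DC = 544/3 ∩ 2·signedArea(BDC) = 60]
2. B_y = -4/3  [BA · DC = 544/3 ∩ 2·signedArea(BDC) = 60]
   → B = (-2, -4/3)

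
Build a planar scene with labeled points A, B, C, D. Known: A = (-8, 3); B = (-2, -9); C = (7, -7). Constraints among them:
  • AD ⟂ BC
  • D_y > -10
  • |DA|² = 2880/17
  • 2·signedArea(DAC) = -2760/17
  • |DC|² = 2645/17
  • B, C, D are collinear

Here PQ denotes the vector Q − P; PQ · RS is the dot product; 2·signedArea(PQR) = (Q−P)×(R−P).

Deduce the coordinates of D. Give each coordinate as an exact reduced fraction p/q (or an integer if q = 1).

D = (-88/17, -165/17)

1. D_x = -88/17  [B, C, D are collinear ∩ AD ⟂ BC]
2. D_y = -165/17  [B, C, D are collinear ∩ AD ⟂ BC]
   → D = (-88/17, -165/17)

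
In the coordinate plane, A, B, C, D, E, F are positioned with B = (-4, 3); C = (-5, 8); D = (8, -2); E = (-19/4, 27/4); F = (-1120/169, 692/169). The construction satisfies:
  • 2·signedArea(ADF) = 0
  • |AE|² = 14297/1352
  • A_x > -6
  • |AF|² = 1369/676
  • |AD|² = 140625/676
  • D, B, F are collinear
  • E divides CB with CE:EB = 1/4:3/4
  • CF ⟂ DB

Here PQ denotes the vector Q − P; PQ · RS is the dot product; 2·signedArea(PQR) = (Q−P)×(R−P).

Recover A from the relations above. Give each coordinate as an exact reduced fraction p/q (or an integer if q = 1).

A = (-898/169, 1199/338)

1. A_x = -898/169  [line -1030/169·x + -2472/169·y + 3296/169 = 0 ∩ |AF|² = 1369/676]
2. A_y = 1199/338  [line -1030/169·x + -2472/169·y + 3296/169 = 0 ∩ |AF|² = 1369/676]
   → A = (-898/169, 1199/338)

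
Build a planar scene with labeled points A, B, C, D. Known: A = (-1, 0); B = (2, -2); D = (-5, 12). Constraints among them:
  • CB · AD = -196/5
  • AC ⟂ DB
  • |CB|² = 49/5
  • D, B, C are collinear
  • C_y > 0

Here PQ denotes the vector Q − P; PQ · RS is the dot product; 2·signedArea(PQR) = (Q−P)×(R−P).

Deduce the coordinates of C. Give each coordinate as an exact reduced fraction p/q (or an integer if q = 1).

1. C_x = 3/5  [D, B, C are collinear ∩ AC ⟂ DB]
2. C_y = 4/5  [D, B, C are collinear ∩ AC ⟂ DB]
   → C = (3/5, 4/5)

C = (3/5, 4/5)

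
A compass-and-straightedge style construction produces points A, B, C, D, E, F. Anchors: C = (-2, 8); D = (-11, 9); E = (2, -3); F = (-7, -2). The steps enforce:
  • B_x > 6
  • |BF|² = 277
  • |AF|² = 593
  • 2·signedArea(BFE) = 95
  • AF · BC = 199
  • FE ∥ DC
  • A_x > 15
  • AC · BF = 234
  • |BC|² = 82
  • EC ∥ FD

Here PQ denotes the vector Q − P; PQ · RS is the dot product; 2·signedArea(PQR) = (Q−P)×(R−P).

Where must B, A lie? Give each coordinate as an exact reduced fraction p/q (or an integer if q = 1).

A = (16, 6)
B = (7, 7)

1. B_x = 7  [line 1·x + 9·y + -70 = 0 ∩ |BC|² = 82]
2. B_y = 7  [line 1·x + 9·y + -70 = 0 ∩ |BC|² = 82]
   → B = (7, 7)
3. A_x = 16  [AF · BC = 199 ∩ AC · BF = 234]
4. A_y = 6  [AF · BC = 199 ∩ AC · BF = 234]
   → A = (16, 6)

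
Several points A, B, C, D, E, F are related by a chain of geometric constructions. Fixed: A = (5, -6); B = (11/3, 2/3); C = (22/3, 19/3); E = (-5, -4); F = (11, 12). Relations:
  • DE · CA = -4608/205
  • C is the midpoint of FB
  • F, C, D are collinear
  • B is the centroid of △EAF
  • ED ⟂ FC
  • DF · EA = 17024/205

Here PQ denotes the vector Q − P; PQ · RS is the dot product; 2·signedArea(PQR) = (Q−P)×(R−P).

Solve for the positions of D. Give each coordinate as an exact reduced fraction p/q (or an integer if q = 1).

1. D_x = -209/205  [F, C, D are collinear ∩ ED ⟂ FC]
2. D_y = -1348/205  [F, C, D are collinear ∩ ED ⟂ FC]
   → D = (-209/205, -1348/205)

D = (-209/205, -1348/205)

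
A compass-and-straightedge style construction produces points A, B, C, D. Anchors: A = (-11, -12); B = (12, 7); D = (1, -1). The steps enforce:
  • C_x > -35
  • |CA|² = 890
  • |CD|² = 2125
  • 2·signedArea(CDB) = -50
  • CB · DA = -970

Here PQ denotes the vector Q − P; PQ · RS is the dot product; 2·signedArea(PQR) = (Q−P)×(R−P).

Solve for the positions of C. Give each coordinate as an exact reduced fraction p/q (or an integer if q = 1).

C = (-34, -31)

1. C_x = -34  [2·signedArea(CDB) = -50 ∩ CB · DA = -970]
2. C_y = -31  [2·signedArea(CDB) = -50 ∩ CB · DA = -970]
   → C = (-34, -31)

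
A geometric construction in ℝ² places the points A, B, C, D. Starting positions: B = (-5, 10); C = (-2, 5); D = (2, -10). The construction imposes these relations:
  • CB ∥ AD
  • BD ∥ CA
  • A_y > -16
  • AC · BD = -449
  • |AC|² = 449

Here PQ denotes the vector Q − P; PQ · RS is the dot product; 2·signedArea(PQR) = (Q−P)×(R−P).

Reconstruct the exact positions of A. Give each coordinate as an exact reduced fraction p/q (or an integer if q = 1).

A = (5, -15)

1. A_x = 5  [CB ∥ AD ∩ BD ∥ CA]
2. A_y = -15  [CB ∥ AD ∩ BD ∥ CA]
   → A = (5, -15)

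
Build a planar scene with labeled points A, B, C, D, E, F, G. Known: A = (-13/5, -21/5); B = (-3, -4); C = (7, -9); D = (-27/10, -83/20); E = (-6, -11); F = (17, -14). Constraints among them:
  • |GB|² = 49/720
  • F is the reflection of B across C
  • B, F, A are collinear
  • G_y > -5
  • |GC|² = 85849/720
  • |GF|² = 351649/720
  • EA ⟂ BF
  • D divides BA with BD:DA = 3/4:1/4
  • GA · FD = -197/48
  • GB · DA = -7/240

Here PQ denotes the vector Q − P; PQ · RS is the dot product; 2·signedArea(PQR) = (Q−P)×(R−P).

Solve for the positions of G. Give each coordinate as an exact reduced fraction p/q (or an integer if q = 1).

G = (-83/30, -247/60)

1. G_x = -83/30  [line -1/10·x + 1/20·y + -17/240 = 0 ∩ |GC|² = 85849/720]
2. G_y = -247/60  [line -1/10·x + 1/20·y + -17/240 = 0 ∩ |GC|² = 85849/720]
   → G = (-83/30, -247/60)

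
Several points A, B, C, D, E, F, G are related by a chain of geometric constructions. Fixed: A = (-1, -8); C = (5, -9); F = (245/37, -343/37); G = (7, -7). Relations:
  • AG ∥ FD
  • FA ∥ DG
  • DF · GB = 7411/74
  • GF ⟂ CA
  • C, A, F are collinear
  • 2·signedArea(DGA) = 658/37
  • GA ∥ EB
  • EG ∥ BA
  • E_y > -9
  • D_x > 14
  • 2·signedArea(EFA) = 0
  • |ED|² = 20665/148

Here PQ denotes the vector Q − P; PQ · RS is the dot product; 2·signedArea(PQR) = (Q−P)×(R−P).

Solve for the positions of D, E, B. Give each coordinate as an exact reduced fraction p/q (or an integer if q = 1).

B = (-192/37, -713/74)
D = (541/37, -306/37)
E = (104/37, -639/74)

1. D_x = 541/37  [FA ∥ DG ∩ AG ∥ FD]
2. D_y = -306/37  [FA ∥ DG ∩ AG ∥ FD]
   → D = (541/37, -306/37)
3. E_x = 104/37  [line -47/37·x + -282/37·y + -2303/37 = 0 ∩ |ED|² = 20665/148]
4. E_y = -639/74  [line -47/37·x + -282/37·y + -2303/37 = 0 ∩ |ED|² = 20665/148]
   → E = (104/37, -639/74)
5. B_x = -192/37  [EG ∥ BA ∩ GA ∥ EB]
6. B_y = -713/74  [EG ∥ BA ∩ GA ∥ EB]
   → B = (-192/37, -713/74)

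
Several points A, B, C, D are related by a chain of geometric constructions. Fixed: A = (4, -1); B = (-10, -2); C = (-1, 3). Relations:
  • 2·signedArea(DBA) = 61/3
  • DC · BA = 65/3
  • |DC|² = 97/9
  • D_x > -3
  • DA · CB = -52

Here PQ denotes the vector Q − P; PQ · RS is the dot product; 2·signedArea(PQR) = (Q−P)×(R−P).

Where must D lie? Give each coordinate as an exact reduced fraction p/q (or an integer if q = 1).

1. D_x = -7/3  [DA · CB = -52 ∩ DC · BA = 65/3]
2. D_y = 0  [DA · CB = -52 ∩ DC · BA = 65/3]
   → D = (-7/3, 0)

D = (-7/3, 0)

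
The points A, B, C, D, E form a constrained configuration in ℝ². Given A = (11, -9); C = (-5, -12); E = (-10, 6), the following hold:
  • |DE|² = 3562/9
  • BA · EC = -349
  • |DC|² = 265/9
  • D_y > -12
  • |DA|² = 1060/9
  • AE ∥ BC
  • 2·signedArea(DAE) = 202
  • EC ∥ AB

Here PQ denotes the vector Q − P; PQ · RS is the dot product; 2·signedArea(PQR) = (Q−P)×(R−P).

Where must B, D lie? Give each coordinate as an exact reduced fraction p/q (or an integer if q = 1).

B = (16, -27)
D = (1/3, -11)

1. B_x = 16  [AE ∥ BC ∩ EC ∥ AB]
2. B_y = -27  [AE ∥ BC ∩ EC ∥ AB]
   → B = (16, -27)
3. D_x = 1/3  [line -15·x + -21·y + -226 = 0 ∩ |DA|² = 1060/9]
4. D_y = -11  [line -15·x + -21·y + -226 = 0 ∩ |DA|² = 1060/9]
   → D = (1/3, -11)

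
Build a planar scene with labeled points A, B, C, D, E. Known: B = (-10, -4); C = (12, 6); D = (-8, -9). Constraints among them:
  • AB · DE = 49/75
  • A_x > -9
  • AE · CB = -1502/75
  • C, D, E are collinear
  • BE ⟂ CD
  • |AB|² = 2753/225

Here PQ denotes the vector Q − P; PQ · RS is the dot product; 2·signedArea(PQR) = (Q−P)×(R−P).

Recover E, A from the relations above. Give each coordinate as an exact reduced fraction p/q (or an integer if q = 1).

A = (-622/75, -529/75)
E = (-172/25, -204/25)

1. E_x = -172/25  [C, D, E are collinear ∩ BE ⟂ CD]
2. E_y = -204/25  [C, D, E are collinear ∩ BE ⟂ CD]
   → E = (-172/25, -204/25)
3. A_x = -622/75  [AE · CB = -1502/75 ∩ AB · DE = 49/75]
4. A_y = -529/75  [AE · CB = -1502/75 ∩ AB · DE = 49/75]
   → A = (-622/75, -529/75)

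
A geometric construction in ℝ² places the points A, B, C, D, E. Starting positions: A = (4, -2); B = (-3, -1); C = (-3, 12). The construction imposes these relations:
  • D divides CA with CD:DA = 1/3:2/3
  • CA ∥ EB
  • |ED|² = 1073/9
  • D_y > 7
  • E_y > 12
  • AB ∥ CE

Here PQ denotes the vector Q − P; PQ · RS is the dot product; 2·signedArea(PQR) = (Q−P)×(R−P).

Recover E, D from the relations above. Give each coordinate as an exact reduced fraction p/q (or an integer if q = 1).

1. E_x = -10  [CA ∥ EB ∩ AB ∥ CE]
2. E_y = 13  [CA ∥ EB ∩ AB ∥ CE]
   → E = (-10, 13)
3. D_x = -2/3  [D divides CA with CD:DA = 1/3:2/3]
4. D_y = 22/3  [D divides CA with CD:DA = 1/3:2/3]
   → D = (-2/3, 22/3)

D = (-2/3, 22/3)
E = (-10, 13)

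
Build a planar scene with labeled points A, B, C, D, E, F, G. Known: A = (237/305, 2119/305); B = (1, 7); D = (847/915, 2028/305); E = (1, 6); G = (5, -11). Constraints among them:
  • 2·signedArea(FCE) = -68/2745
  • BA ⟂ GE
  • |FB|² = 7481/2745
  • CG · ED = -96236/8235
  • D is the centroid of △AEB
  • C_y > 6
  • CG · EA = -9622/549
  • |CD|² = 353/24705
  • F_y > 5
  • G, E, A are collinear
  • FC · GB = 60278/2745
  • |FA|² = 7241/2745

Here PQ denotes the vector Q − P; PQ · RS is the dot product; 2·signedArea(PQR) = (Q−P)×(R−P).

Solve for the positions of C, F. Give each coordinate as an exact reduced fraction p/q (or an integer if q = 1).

C = (2473/2745, 5977/915)
F = (983/915, 1632/305)

1. C_x = 2473/2745  [CG · EA = -9622/549 ∩ CG · ED = -96236/8235]
2. C_y = 5977/915  [CG · EA = -9622/549 ∩ CG · ED = -96236/8235]
   → C = (2473/2745, 5977/915)
3. F_x = 983/915  [2·signedArea(FCE) = -68/2745 ∩ FC · GB = 60278/2745]
4. F_y = 1632/305  [2·signedArea(FCE) = -68/2745 ∩ FC · GB = 60278/2745]
   → F = (983/915, 1632/305)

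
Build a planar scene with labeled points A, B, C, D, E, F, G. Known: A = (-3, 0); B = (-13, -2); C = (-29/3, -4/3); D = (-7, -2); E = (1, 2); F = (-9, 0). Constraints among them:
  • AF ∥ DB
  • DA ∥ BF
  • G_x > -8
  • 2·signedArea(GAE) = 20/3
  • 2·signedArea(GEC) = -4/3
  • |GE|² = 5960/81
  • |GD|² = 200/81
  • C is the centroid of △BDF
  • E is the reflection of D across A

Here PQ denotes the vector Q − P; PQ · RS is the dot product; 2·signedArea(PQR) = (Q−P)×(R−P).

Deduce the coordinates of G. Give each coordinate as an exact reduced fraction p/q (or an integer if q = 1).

1. G_x = -65/9  [2·signedArea(GEC) = -4/3 ∩ 2·signedArea(GAE) = 20/3]
2. G_y = -4/9  [2·signedArea(GEC) = -4/3 ∩ 2·signedArea(GAE) = 20/3]
   → G = (-65/9, -4/9)

G = (-65/9, -4/9)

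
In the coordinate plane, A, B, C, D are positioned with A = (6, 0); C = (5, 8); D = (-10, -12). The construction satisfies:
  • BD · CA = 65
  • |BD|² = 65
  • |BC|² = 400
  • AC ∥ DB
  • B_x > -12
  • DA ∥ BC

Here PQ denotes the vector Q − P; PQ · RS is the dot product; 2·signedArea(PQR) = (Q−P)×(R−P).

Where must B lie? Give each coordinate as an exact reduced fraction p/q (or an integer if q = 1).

1. B_x = -11  [DA ∥ BC ∩ AC ∥ DB]
2. B_y = -4  [DA ∥ BC ∩ AC ∥ DB]
   → B = (-11, -4)

B = (-11, -4)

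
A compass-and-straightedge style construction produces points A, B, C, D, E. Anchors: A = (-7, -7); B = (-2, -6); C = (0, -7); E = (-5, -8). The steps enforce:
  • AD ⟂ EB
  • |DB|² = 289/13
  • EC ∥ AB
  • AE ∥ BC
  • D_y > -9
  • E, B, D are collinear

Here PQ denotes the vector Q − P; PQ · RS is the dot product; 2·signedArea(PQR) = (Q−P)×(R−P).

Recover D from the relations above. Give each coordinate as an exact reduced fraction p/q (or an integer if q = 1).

D = (-77/13, -112/13)

1. D_x = -77/13  [E, B, D are collinear ∩ AD ⟂ EB]
2. D_y = -112/13  [E, B, D are collinear ∩ AD ⟂ EB]
   → D = (-77/13, -112/13)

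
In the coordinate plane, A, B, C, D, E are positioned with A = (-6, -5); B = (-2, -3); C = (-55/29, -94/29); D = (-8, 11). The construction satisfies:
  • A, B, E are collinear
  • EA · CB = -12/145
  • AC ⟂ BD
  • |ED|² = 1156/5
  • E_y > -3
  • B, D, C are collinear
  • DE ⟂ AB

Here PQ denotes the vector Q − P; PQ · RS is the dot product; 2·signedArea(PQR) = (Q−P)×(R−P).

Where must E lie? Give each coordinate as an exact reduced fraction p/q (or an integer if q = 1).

E = (-6/5, -13/5)

1. E_x = -6/5  [A, B, E are collinear ∩ DE ⟂ AB]
2. E_y = -13/5  [A, B, E are collinear ∩ DE ⟂ AB]
   → E = (-6/5, -13/5)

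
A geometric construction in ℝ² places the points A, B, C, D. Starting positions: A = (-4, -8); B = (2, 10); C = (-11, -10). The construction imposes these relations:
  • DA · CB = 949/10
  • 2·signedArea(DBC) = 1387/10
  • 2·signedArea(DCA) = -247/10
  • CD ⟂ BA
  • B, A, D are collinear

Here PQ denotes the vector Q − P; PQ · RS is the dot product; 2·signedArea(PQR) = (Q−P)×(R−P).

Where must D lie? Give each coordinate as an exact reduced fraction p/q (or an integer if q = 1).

1. D_x = -53/10  [B, A, D are collinear ∩ CD ⟂ BA]
2. D_y = -119/10  [B, A, D are collinear ∩ CD ⟂ BA]
   → D = (-53/10, -119/10)

D = (-53/10, -119/10)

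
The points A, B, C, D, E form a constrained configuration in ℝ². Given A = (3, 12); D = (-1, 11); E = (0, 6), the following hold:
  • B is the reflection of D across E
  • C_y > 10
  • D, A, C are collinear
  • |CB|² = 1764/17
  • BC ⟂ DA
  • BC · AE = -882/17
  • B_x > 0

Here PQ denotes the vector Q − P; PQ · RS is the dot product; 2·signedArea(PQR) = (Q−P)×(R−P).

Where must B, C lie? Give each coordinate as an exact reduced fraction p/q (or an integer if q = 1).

B = (1, 1)
C = (-25/17, 185/17)

1. B_x = 1  [B is the reflection of D across E]
2. B_y = 1  [B is the reflection of D across E]
   → B = (1, 1)
3. C_x = -25/17  [D, A, C are collinear ∩ BC ⟂ DA]
4. C_y = 185/17  [D, A, C are collinear ∩ BC ⟂ DA]
   → C = (-25/17, 185/17)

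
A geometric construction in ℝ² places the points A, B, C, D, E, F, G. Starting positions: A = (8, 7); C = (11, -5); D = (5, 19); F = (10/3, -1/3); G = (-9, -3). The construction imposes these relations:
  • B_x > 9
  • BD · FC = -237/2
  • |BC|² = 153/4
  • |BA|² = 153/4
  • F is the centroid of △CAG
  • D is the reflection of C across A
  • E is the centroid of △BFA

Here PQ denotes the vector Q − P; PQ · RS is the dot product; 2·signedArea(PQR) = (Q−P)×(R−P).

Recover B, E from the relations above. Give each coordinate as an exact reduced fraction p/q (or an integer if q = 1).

B = (19/2, 1)
E = (125/18, 23/9)

1. B_x = 19/2  [line -23/3·x + 14/3·y + 409/6 = 0 ∩ |BC|² = 153/4]
2. B_y = 1  [line -23/3·x + 14/3·y + 409/6 = 0 ∩ |BC|² = 153/4]
   → B = (19/2, 1)
3. E_x = 125/18  [E is the centroid of △BFA]
4. E_y = 23/9  [E is the centroid of △BFA]
   → E = (125/18, 23/9)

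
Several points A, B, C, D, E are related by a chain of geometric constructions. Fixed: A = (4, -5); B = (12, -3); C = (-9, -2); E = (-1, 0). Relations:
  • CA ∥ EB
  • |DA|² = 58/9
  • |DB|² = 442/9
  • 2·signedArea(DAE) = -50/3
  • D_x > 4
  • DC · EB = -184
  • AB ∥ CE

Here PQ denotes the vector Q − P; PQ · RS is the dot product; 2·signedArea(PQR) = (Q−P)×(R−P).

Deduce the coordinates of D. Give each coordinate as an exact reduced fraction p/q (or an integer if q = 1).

1. D_x = 5  [2·signedArea(DAE) = -50/3 ∩ DC · EB = -184]
2. D_y = -8/3  [2·signedArea(DAE) = -50/3 ∩ DC · EB = -184]
   → D = (5, -8/3)

D = (5, -8/3)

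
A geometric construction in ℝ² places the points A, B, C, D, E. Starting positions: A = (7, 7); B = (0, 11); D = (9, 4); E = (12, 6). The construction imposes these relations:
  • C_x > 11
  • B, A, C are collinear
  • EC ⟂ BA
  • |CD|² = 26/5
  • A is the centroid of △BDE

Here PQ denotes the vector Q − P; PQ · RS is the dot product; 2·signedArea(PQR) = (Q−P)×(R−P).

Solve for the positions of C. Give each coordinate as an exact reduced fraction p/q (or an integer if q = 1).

C = (56/5, 23/5)

1. C_x = 56/5  [B, A, C are collinear ∩ EC ⟂ BA]
2. C_y = 23/5  [B, A, C are collinear ∩ EC ⟂ BA]
   → C = (56/5, 23/5)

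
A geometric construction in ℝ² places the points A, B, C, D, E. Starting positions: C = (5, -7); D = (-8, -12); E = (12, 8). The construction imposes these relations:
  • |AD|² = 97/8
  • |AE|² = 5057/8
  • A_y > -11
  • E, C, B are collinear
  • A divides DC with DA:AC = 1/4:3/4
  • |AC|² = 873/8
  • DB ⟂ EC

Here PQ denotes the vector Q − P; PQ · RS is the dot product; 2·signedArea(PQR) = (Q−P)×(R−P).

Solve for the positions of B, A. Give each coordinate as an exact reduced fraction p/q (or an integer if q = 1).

1. B_x = 104/137  [E, C, B are collinear ∩ DB ⟂ EC]
2. B_y = -2204/137  [E, C, B are collinear ∩ DB ⟂ EC]
   → B = (104/137, -2204/137)
3. A_x = -19/4  [A divides DC with DA:AC = 1/4:3/4]
4. A_y = -43/4  [A divides DC with DA:AC = 1/4:3/4]
   → A = (-19/4, -43/4)

A = (-19/4, -43/4)
B = (104/137, -2204/137)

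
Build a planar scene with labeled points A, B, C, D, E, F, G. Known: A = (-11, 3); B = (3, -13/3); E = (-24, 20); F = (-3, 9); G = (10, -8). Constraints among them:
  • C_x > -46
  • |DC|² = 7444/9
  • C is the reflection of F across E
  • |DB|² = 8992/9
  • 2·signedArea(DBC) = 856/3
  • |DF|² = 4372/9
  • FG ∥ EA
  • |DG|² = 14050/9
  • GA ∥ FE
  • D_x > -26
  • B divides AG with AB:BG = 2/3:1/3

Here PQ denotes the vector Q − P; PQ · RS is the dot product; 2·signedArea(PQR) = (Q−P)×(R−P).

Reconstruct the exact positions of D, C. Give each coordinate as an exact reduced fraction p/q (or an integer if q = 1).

1. C_x = -45  [C is the reflection of F across E]
2. C_y = 31  [C is the reflection of F across E]
   → C = (-45, 31)
3. D_x = -25  [line -106/3·x + -48·y + -1162/3 = 0 ∩ |DC|² = 7444/9]
4. D_y = 31/3  [line -106/3·x + -48·y + -1162/3 = 0 ∩ |DC|² = 7444/9]
   → D = (-25, 31/3)

C = (-45, 31)
D = (-25, 31/3)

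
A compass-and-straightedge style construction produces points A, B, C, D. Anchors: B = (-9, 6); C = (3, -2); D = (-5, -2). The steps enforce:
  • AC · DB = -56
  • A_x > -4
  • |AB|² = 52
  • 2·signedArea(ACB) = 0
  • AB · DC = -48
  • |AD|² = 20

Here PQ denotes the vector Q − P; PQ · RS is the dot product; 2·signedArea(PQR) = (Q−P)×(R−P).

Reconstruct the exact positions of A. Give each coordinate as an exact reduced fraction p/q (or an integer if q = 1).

A = (-3, 2)

1. A_x = -3  [2·signedArea(ACB) = 0 ∩ AB · DC = -48]
2. A_y = 2  [2·signedArea(ACB) = 0 ∩ AB · DC = -48]
   → A = (-3, 2)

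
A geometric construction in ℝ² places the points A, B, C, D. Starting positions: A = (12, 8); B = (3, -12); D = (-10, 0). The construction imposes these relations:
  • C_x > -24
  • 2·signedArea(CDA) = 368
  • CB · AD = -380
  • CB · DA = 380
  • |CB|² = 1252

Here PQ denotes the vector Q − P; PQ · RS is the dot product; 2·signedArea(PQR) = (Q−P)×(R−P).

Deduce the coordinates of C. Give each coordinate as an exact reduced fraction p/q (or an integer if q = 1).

C = (-23, 12)

1. C_x = -23  [CB · AD = -380 ∩ 2·signedArea(CDA) = 368]
2. C_y = 12  [CB · AD = -380 ∩ 2·signedArea(CDA) = 368]
   → C = (-23, 12)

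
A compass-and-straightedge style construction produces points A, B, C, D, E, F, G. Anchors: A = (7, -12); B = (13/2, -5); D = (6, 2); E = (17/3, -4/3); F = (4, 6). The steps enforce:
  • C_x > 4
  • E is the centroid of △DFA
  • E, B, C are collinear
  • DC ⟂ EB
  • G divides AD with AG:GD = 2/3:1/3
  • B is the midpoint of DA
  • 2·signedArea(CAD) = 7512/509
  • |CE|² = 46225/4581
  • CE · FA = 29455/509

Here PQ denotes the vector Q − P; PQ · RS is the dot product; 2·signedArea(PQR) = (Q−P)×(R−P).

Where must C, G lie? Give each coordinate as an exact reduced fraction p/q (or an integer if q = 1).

1. C_x = 2526/509  [E, B, C are collinear ∩ DC ⟂ EB]
2. C_y = 898/509  [E, B, C are collinear ∩ DC ⟂ EB]
   → C = (2526/509, 898/509)
3. G_x = 19/3  [G divides AD with AG:GD = 2/3:1/3]
4. G_y = -8/3  [G divides AD with AG:GD = 2/3:1/3]
   → G = (19/3, -8/3)

C = (2526/509, 898/509)
G = (19/3, -8/3)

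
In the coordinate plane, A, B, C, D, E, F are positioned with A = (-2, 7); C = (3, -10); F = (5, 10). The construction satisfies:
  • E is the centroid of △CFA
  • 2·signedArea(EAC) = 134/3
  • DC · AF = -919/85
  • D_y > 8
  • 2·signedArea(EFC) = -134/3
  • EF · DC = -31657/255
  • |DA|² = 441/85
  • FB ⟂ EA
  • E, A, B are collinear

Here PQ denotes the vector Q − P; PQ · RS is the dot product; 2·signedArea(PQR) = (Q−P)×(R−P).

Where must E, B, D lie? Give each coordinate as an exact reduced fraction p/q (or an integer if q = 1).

1. E_x = 2  [E is the centroid of △CFA]
2. E_y = 7/3  [E is the centroid of △CFA]
   → E = (2, 7/3)
3. B_x = -44/85  [E, A, B are collinear ∩ FB ⟂ EA]
4. B_y = 448/85  [E, A, B are collinear ∩ FB ⟂ EA]
   → B = (-44/85, 448/85)
5. D_x = -296/85  [DC · AF = -919/85 ∩ EF · DC = -31657/255]
6. D_y = 742/85  [DC · AF = -919/85 ∩ EF · DC = -31657/255]
   → D = (-296/85, 742/85)

B = (-44/85, 448/85)
D = (-296/85, 742/85)
E = (2, 7/3)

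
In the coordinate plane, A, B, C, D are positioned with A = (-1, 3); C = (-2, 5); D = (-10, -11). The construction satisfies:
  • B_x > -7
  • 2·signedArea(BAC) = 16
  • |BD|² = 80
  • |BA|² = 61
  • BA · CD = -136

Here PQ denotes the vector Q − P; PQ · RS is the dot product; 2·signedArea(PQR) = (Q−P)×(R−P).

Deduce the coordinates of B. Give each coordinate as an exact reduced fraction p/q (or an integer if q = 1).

1. B_x = -6  [2·signedArea(BAC) = 16 ∩ BA · CD = -136]
2. B_y = -3  [2·signedArea(BAC) = 16 ∩ BA · CD = -136]
   → B = (-6, -3)

B = (-6, -3)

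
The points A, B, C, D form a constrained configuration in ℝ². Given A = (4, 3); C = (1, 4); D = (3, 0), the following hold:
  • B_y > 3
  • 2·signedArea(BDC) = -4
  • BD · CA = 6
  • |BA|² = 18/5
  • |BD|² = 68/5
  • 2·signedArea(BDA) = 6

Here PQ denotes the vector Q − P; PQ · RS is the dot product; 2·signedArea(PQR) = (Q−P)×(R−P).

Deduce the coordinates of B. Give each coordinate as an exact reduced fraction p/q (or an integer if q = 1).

B = (11/5, 18/5)

1. B_x = 11/5  [2·signedArea(BDC) = -4 ∩ 2·signedArea(BDA) = 6]
2. B_y = 18/5  [2·signedArea(BDC) = -4 ∩ 2·signedArea(BDA) = 6]
   → B = (11/5, 18/5)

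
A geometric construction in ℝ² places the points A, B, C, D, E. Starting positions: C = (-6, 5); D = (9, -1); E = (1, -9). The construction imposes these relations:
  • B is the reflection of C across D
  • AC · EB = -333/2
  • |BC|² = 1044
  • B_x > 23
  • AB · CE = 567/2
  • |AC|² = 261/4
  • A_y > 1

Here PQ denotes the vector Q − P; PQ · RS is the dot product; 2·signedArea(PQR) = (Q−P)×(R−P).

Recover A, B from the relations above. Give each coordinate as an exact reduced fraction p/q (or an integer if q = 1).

1. B_x = 24  [B is the reflection of C across D]
2. B_y = -7  [B is the reflection of C across D]
   → B = (24, -7)
3. A_x = 3/2  [AB · CE = 567/2 ∩ AC · EB = -333/2]
4. A_y = 2  [AB · CE = 567/2 ∩ AC · EB = -333/2]
   → A = (3/2, 2)

A = (3/2, 2)
B = (24, -7)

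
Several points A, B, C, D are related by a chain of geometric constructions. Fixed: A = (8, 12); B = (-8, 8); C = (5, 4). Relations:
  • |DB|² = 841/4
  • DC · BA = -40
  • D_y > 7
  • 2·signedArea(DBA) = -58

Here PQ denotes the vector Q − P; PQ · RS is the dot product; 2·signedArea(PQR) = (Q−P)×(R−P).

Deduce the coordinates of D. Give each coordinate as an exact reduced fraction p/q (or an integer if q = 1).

1. D_x = 13/2  [2·signedArea(DBA) = -58 ∩ DC · BA = -40]
2. D_y = 8  [2·signedArea(DBA) = -58 ∩ DC · BA = -40]
   → D = (13/2, 8)

D = (13/2, 8)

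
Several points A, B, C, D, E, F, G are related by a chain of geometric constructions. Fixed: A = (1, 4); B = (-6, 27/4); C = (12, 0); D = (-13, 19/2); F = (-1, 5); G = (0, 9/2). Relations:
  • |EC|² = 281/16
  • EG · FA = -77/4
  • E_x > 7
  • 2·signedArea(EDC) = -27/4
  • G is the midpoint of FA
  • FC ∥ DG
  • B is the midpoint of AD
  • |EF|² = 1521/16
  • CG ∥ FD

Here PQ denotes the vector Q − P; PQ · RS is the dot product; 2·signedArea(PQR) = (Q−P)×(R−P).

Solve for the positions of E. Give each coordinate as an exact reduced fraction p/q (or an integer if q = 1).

1. E_x = 8  [EG · FA = -77/4 ∩ 2·signedArea(EDC) = -27/4]
2. E_y = 5/4  [EG · FA = -77/4 ∩ 2·signedArea(EDC) = -27/4]
   → E = (8, 5/4)

E = (8, 5/4)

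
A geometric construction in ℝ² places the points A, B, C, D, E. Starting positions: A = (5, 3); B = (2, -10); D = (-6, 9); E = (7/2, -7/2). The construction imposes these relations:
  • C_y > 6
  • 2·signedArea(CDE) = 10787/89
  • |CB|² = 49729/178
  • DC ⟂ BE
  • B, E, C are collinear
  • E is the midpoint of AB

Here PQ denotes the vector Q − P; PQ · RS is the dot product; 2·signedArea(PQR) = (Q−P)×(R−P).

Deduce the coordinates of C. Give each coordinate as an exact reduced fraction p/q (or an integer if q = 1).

C = (1025/178, 1119/178)

1. C_x = 1025/178  [B, E, C are collinear ∩ DC ⟂ BE]
2. C_y = 1119/178  [B, E, C are collinear ∩ DC ⟂ BE]
   → C = (1025/178, 1119/178)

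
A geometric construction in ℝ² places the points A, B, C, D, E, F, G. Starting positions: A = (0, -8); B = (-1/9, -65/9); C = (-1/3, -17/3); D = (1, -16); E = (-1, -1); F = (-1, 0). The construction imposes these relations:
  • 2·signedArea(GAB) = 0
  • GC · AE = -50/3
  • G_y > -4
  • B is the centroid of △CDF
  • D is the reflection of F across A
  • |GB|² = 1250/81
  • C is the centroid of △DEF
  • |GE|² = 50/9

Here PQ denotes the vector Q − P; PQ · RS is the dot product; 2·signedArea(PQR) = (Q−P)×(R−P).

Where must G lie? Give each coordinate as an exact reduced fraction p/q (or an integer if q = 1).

1. G_x = -2/3  [2·signedArea(GAB) = 0 ∩ GC · AE = -50/3]
2. G_y = -10/3  [2·signedArea(GAB) = 0 ∩ GC · AE = -50/3]
   → G = (-2/3, -10/3)

G = (-2/3, -10/3)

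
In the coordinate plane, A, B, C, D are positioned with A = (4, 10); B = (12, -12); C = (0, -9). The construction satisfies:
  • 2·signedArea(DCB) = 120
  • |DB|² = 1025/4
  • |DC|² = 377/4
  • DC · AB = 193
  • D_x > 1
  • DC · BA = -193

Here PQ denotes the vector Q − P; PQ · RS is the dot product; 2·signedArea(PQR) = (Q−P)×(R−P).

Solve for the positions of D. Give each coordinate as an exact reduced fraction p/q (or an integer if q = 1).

D = (2, 1/2)

1. D_x = 2  [DC · BA = -193 ∩ 2·signedArea(DCB) = 120]
2. D_y = 1/2  [DC · BA = -193 ∩ 2·signedArea(DCB) = 120]
   → D = (2, 1/2)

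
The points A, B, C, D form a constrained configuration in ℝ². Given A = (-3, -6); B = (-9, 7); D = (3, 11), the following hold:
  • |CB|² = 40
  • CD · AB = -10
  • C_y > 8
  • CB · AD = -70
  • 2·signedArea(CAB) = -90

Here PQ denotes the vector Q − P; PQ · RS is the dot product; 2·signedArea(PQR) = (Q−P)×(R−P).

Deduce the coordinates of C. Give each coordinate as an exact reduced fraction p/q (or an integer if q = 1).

C = (-3, 9)

1. C_x = -3  [2·signedArea(CAB) = -90 ∩ CB · AD = -70]
2. C_y = 9  [2·signedArea(CAB) = -90 ∩ CB · AD = -70]
   → C = (-3, 9)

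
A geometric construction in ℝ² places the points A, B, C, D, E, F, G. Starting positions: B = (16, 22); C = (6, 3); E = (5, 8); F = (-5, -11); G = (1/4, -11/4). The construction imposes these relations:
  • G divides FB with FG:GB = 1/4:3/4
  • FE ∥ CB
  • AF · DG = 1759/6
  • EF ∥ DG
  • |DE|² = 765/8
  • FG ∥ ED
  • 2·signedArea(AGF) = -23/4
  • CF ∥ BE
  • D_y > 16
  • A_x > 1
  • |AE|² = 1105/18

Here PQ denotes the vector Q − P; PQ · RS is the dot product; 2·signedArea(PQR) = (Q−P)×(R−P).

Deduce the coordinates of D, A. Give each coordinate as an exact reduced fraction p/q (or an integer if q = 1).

1. D_x = 41/4  [EF ∥ DG ∩ FG ∥ ED]
2. D_y = 65/4  [EF ∥ DG ∩ FG ∥ ED]
   → D = (41/4, 65/4)
3. A_x = 11/6  [AF · DG = 1759/6 ∩ 2·signedArea(AGF) = -23/4]
4. A_y = 5/6  [AF · DG = 1759/6 ∩ 2·signedArea(AGF) = -23/4]
   → A = (11/6, 5/6)

A = (11/6, 5/6)
D = (41/4, 65/4)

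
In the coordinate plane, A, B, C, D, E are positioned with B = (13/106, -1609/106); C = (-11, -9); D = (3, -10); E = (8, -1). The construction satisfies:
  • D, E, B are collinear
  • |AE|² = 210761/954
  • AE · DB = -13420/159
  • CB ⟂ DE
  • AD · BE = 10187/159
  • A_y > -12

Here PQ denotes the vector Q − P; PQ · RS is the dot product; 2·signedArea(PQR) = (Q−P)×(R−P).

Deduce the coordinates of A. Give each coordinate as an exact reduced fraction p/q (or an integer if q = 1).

1. A_x = -835/318  [line 305/106·x + 549/106·y + 21167/318 = 0 ∩ |AE|² = 210761/954]
2. A_y = -3623/318  [line 305/106·x + 549/106·y + 21167/318 = 0 ∩ |AE|² = 210761/954]
   → A = (-835/318, -3623/318)

A = (-835/318, -3623/318)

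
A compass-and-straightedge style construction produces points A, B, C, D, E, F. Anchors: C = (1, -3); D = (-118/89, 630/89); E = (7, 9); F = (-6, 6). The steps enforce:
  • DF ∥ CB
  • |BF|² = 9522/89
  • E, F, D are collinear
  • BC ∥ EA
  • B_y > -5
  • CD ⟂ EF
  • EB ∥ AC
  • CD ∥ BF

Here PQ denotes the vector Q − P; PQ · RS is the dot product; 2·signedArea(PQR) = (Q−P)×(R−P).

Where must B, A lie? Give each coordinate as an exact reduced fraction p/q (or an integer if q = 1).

A = (1039/89, 897/89)
B = (-327/89, -363/89)

1. B_x = -327/89  [CD ∥ BF ∩ DF ∥ CB]
2. B_y = -363/89  [CD ∥ BF ∩ DF ∥ CB]
   → B = (-327/89, -363/89)
3. A_x = 1039/89  [EB ∥ AC ∩ BC ∥ EA]
4. A_y = 897/89  [EB ∥ AC ∩ BC ∥ EA]
   → A = (1039/89, 897/89)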